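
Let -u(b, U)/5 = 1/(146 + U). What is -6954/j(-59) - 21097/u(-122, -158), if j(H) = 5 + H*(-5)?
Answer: -2532799/50 ≈ -50656.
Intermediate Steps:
u(b, U) = -5/(146 + U)
j(H) = 5 - 5*H
-6954/j(-59) - 21097/u(-122, -158) = -6954/(5 - 5*(-59)) - 21097/((-5/(146 - 158))) = -6954/(5 + 295) - 21097/((-5/(-12))) = -6954/300 - 21097/((-5*(-1/12))) = -6954*1/300 - 21097/5/12 = -1159/50 - 21097*12/5 = -1159/50 - 253164/5 = -2532799/50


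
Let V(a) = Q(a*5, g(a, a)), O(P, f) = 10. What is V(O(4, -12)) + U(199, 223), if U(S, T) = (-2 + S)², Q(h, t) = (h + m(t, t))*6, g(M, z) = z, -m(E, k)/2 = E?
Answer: 38989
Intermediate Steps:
m(E, k) = -2*E
Q(h, t) = -12*t + 6*h (Q(h, t) = (h - 2*t)*6 = -12*t + 6*h)
V(a) = 18*a (V(a) = -12*a + 6*(a*5) = -12*a + 6*(5*a) = -12*a + 30*a = 18*a)
V(O(4, -12)) + U(199, 223) = 18*10 + (-2 + 199)² = 180 + 197² = 180 + 38809 = 38989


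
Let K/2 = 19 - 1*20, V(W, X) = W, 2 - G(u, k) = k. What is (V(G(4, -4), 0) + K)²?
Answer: 16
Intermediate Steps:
G(u, k) = 2 - k
K = -2 (K = 2*(19 - 1*20) = 2*(19 - 20) = 2*(-1) = -2)
(V(G(4, -4), 0) + K)² = ((2 - 1*(-4)) - 2)² = ((2 + 4) - 2)² = (6 - 2)² = 4² = 16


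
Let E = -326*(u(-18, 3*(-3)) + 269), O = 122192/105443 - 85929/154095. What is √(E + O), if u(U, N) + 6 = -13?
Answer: I*√2390696784126229364467955/5416079695 ≈ 285.48*I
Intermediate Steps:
u(U, N) = -19 (u(U, N) = -6 - 13 = -19)
O = 3256188231/5416079695 (O = 122192*(1/105443) - 85929*1/154095 = 122192/105443 - 28643/51365 = 3256188231/5416079695 ≈ 0.60121)
E = -81500 (E = -326*(-19 + 269) = -326*250 = -81500)
√(E + O) = √(-81500 + 3256188231/5416079695) = √(-441407238954269/5416079695) = I*√2390696784126229364467955/5416079695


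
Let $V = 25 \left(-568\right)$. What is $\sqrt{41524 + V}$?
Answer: $6 \sqrt{759} \approx 165.3$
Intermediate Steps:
$V = -14200$
$\sqrt{41524 + V} = \sqrt{41524 - 14200} = \sqrt{27324} = 6 \sqrt{759}$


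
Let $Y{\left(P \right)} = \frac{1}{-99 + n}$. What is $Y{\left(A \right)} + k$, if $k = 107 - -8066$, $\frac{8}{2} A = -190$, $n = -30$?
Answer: $\frac{1054316}{129} \approx 8173.0$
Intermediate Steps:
$A = - \frac{95}{2}$ ($A = \frac{1}{4} \left(-190\right) = - \frac{95}{2} \approx -47.5$)
$k = 8173$ ($k = 107 + 8066 = 8173$)
$Y{\left(P \right)} = - \frac{1}{129}$ ($Y{\left(P \right)} = \frac{1}{-99 - 30} = \frac{1}{-129} = - \frac{1}{129}$)
$Y{\left(A \right)} + k = - \frac{1}{129} + 8173 = \frac{1054316}{129}$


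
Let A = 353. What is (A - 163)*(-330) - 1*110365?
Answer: -173065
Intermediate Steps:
(A - 163)*(-330) - 1*110365 = (353 - 163)*(-330) - 1*110365 = 190*(-330) - 110365 = -62700 - 110365 = -173065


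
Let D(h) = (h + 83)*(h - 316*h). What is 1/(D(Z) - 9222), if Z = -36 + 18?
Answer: 1/359328 ≈ 2.7830e-6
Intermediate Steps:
Z = -18
D(h) = -315*h*(83 + h) (D(h) = (83 + h)*(-315*h) = -315*h*(83 + h))
1/(D(Z) - 9222) = 1/(-315*(-18)*(83 - 18) - 9222) = 1/(-315*(-18)*65 - 9222) = 1/(368550 - 9222) = 1/359328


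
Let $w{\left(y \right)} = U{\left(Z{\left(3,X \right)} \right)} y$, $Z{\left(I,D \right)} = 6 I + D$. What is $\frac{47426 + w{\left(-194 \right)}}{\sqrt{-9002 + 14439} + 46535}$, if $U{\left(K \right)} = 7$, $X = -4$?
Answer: $\frac{16240715}{16405309} - \frac{349 \sqrt{5437}}{16405309} \approx 0.9884$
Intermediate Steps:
$Z{\left(I,D \right)} = D + 6 I$
$w{\left(y \right)} = 7 y$
$\frac{47426 + w{\left(-194 \right)}}{\sqrt{-9002 + 14439} + 46535} = \frac{47426 + 7 \left(-194\right)}{\sqrt{-9002 + 14439} + 46535} = \frac{47426 - 1358}{\sqrt{5437} + 46535} = \frac{46068}{46535 + \sqrt{5437}}$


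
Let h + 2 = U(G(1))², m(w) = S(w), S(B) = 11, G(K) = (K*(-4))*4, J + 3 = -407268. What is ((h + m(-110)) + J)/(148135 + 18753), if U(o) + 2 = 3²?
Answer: -407213/166888 ≈ -2.4400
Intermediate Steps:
J = -407271 (J = -3 - 407268 = -407271)
G(K) = -16*K (G(K) = -4*K*4 = -16*K)
m(w) = 11
U(o) = 7 (U(o) = -2 + 3² = -2 + 9 = 7)
h = 47 (h = -2 + 7² = -2 + 49 = 47)
((h + m(-110)) + J)/(148135 + 18753) = ((47 + 11) - 407271)/(148135 + 18753) = (58 - 407271)/166888 = -407213*1/166888 = -407213/166888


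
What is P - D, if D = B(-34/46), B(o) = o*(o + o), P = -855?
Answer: -452873/529 ≈ -856.09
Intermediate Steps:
B(o) = 2*o² (B(o) = o*(2*o) = 2*o²)
D = 578/529 (D = 2*(-34/46)² = 2*(-34*1/46)² = 2*(-17/23)² = 2*(289/529) = 578/529 ≈ 1.0926)
P - D = -855 - 1*578/529 = -855 - 578/529 = -452873/529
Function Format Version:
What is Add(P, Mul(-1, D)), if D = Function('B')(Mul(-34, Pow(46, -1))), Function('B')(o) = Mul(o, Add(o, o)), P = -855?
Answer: Rational(-452873, 529) ≈ -856.09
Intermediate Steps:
Function('B')(o) = Mul(2, Pow(o, 2)) (Function('B')(o) = Mul(o, Mul(2, o)) = Mul(2, Pow(o, 2)))
D = Rational(578, 529) (D = Mul(2, Pow(Mul(-34, Pow(46, -1)), 2)) = Mul(2, Pow(Mul(-34, Rational(1, 46)), 2)) = Mul(2, Pow(Rational(-17, 23), 2)) = Mul(2, Rational(289, 529)) = Rational(578, 529) ≈ 1.0926)
Add(P, Mul(-1, D)) = Add(-855, Mul(-1, Rational(578, 529))) = Add(-855, Rational(-578, 529)) = Rational(-452873, 529)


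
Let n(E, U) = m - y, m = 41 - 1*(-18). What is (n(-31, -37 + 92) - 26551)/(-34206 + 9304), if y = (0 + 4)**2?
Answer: 13254/12451 ≈ 1.0645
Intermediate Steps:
y = 16 (y = 4**2 = 16)
m = 59 (m = 41 + 18 = 59)
n(E, U) = 43 (n(E, U) = 59 - 1*16 = 59 - 16 = 43)
(n(-31, -37 + 92) - 26551)/(-34206 + 9304) = (43 - 26551)/(-34206 + 9304) = -26508/(-24902) = -26508*(-1/24902) = 13254/12451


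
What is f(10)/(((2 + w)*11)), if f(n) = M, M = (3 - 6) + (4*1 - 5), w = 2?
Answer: -1/11 ≈ -0.090909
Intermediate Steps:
M = -4 (M = -3 + (4 - 5) = -3 - 1 = -4)
f(n) = -4
f(10)/(((2 + w)*11)) = -4*1/(11*(2 + 2)) = -4/(4*11) = -4/44 = -4*1/44 = -1/11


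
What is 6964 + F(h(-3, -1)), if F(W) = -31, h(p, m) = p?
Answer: 6933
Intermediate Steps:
6964 + F(h(-3, -1)) = 6964 - 31 = 6933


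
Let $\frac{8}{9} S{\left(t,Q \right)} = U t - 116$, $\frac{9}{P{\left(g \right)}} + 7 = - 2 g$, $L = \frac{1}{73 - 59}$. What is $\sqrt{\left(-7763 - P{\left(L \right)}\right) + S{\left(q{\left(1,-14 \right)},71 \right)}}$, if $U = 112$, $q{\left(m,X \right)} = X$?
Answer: $\frac{i \sqrt{241406}}{5} \approx 98.266 i$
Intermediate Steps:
$L = \frac{1}{14}$ ($L = \frac{1}{73 - 59} = \frac{1}{14} \approx 0.071429$)
$P{\left(g \right)} = \frac{9}{-7 - 2 g}$
$S{\left(t,Q \right)} = - \frac{261}{2} + 126 t$ ($S{\left(t,Q \right)} = \frac{9 \left(112 t - 116\right)}{8} = \frac{9 \left(-116 + 112 t\right)}{8} = - \frac{261}{2} + 126 t$)
$\sqrt{\left(-7763 - P{\left(L \right)}\right) + S{\left(q{\left(1,-14 \right)},71 \right)}} = \sqrt{\left(-7763 - - \frac{9}{7 + 2 \cdot \frac{1}{14}}\right) + \left(- \frac{261}{2} + 126 \left(-14\right)\right)} = \sqrt{\left(-7763 - - \frac{9}{7 + \frac{1}{7}}\right) - \frac{3789}{2}} = \sqrt{\left(-7763 - - \frac{9}{\frac{50}{7}}\right) - \frac{3789}{2}} = \sqrt{\left(-7763 - \left(-9\right) \frac{7}{50}\right) - \frac{3789}{2}} = \sqrt{\left(-7763 - - \frac{63}{50}\right) - \frac{3789}{2}} = \sqrt{\left(-7763 + \frac{63}{50}\right) - \frac{3789}{2}} = \sqrt{- \frac{388087}{50} - \frac{3789}{2}} = \sqrt{- \frac{241406}{25}} = \frac{i \sqrt{241406}}{5}$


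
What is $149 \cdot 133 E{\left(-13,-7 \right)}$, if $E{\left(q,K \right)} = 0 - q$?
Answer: $257621$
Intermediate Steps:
$E{\left(q,K \right)} = - q$
$149 \cdot 133 E{\left(-13,-7 \right)} = 149 \cdot 133 \left(\left(-1\right) \left(-13\right)\right) = 19817 \cdot 13 = 257621$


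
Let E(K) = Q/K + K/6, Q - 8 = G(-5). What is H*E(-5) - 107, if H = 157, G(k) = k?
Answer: -9961/30 ≈ -332.03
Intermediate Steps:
Q = 3 (Q = 8 - 5 = 3)
E(K) = 3/K + K/6
H*E(-5) - 107 = 157*(3/(-5) + (⅙)*(-5)) - 107 = 157*(3*(-⅕) - ⅚) - 107 = 157*(-⅗ - ⅚) - 107 = 157*(-43/30) - 107 = -6751/30 - 107 = -9961/30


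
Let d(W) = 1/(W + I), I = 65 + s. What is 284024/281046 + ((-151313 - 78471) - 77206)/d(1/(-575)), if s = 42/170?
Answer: -5502597480946582/274722465 ≈ -2.0030e+7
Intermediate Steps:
s = 21/85 (s = 42*(1/170) = 21/85 ≈ 0.24706)
I = 5546/85 (I = 65 + 21/85 = 5546/85 ≈ 65.247)
d(W) = 1/(5546/85 + W) (d(W) = 1/(W + 5546/85) = 1/(5546/85 + W))
284024/281046 + ((-151313 - 78471) - 77206)/d(1/(-575)) = 284024/281046 + ((-151313 - 78471) - 77206)/((85/(5546 + 85/(-575)))) = 284024*(1/281046) + (-229784 - 77206)/((85/(5546 + 85*(-1/575)))) = 142012/140523 - 306990/(85/(5546 - 17/115)) = 142012/140523 - 306990/(85/(637773/115)) = 142012/140523 - 306990/(85*(115/637773)) = 142012/140523 - 306990/9775/637773 = 142012/140523 - 306990*637773/9775 = 142012/140523 - 39157986654/1955 = -5502597480946582/274722465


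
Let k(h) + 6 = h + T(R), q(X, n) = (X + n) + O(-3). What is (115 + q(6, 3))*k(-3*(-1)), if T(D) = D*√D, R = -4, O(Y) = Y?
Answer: -363 - 968*I ≈ -363.0 - 968.0*I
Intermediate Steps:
T(D) = D^(3/2)
q(X, n) = -3 + X + n (q(X, n) = (X + n) - 3 = -3 + X + n)
k(h) = -6 + h - 8*I (k(h) = -6 + (h + (-4)^(3/2)) = -6 + (h - 8*I) = -6 + h - 8*I)
(115 + q(6, 3))*k(-3*(-1)) = (115 + (-3 + 6 + 3))*(-6 - 3*(-1) - 8*I) = (115 + 6)*(-6 + 3 - 8*I) = 121*(-3 - 8*I) = -363 - 968*I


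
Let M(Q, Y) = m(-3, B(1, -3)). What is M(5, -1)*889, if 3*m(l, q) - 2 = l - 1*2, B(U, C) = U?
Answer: -889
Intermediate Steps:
m(l, q) = l/3 (m(l, q) = 2/3 + (l - 1*2)/3 = 2/3 + (l - 2)/3 = 2/3 + (-2 + l)/3 = 2/3 + (-2/3 + l/3) = l/3)
M(Q, Y) = -1 (M(Q, Y) = (1/3)*(-3) = -1)
M(5, -1)*889 = -1*889 = -889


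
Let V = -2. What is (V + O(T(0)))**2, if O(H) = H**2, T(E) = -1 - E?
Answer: 1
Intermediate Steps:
(V + O(T(0)))**2 = (-2 + (-1 - 1*0)**2)**2 = (-2 + (-1 + 0)**2)**2 = (-2 + (-1)**2)**2 = (-2 + 1)**2 = (-1)**2 = 1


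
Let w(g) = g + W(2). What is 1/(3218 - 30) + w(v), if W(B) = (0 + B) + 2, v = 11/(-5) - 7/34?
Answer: 432059/270980 ≈ 1.5944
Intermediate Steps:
v = -409/170 (v = 11*(-⅕) - 7*1/34 = -11/5 - 7/34 = -409/170 ≈ -2.4059)
W(B) = 2 + B (W(B) = B + 2 = 2 + B)
w(g) = 4 + g (w(g) = g + (2 + 2) = g + 4 = 4 + g)
1/(3218 - 30) + w(v) = 1/(3218 - 30) + (4 - 409/170) = 1/3188 + 271/170 = 432059/270980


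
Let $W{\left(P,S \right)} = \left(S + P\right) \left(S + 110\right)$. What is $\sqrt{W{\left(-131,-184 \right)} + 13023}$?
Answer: $3 \sqrt{4037} \approx 190.61$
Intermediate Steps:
$W{\left(P,S \right)} = \left(110 + S\right) \left(P + S\right)$ ($W{\left(P,S \right)} = \left(P + S\right) \left(110 + S\right) = \left(110 + S\right) \left(P + S\right)$)
$\sqrt{W{\left(-131,-184 \right)} + 13023} = \sqrt{\left(\left(-184\right)^{2} + 110 \left(-131\right) + 110 \left(-184\right) - -24104\right) + 13023} = \sqrt{\left(33856 - 14410 - 20240 + 24104\right) + 13023} = \sqrt{23310 + 13023} = \sqrt{36333} = 3 \sqrt{4037}$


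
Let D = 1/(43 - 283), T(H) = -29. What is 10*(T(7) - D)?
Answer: -6959/24 ≈ -289.96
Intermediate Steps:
D = -1/240 (D = 1/(-240) = -1/240 ≈ -0.0041667)
10*(T(7) - D) = 10*(-29 - 1*(-1/240)) = 10*(-29 + 1/240) = 10*(-6959/240) = -6959/24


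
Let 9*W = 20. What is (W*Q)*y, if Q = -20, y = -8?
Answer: 3200/9 ≈ 355.56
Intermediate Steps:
W = 20/9 (W = (1/9)*20 = 20/9 ≈ 2.2222)
(W*Q)*y = ((20/9)*(-20))*(-8) = -400/9*(-8) = 3200/9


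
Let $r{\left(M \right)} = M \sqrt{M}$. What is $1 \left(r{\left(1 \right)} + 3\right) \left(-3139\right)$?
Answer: $-12556$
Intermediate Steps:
$r{\left(M \right)} = M^{\frac{3}{2}}$
$1 \left(r{\left(1 \right)} + 3\right) \left(-3139\right) = 1 \left(1^{\frac{3}{2}} + 3\right) \left(-3139\right) = 1 \left(1 + 3\right) \left(-3139\right) = 1 \cdot 4 \left(-3139\right) = 4 \left(-3139\right) = -12556$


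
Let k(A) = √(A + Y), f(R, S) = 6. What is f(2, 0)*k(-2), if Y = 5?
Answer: 6*√3 ≈ 10.392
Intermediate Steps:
k(A) = √(5 + A) (k(A) = √(A + 5) = √(5 + A))
f(2, 0)*k(-2) = 6*√(5 - 2) = 6*√3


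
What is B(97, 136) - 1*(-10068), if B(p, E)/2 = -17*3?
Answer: 9966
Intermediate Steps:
B(p, E) = -102 (B(p, E) = 2*(-17*3) = 2*(-51) = -102)
B(97, 136) - 1*(-10068) = -102 - 1*(-10068) = -102 + 10068 = 9966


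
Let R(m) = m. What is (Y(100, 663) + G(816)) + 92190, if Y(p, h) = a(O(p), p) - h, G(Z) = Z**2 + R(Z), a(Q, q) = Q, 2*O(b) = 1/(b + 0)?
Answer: 151639801/200 ≈ 7.5820e+5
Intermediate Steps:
O(b) = 1/(2*b) (O(b) = 1/(2*(b + 0)) = 1/(2*b))
G(Z) = Z + Z**2 (G(Z) = Z**2 + Z = Z + Z**2)
Y(p, h) = 1/(2*p) - h
(Y(100, 663) + G(816)) + 92190 = (((1/2)/100 - 1*663) + 816*(1 + 816)) + 92190 = (((1/2)*(1/100) - 663) + 816*817) + 92190 = ((1/200 - 663) + 666672) + 92190 = (-132599/200 + 666672) + 92190 = 133201801/200 + 92190 = 151639801/200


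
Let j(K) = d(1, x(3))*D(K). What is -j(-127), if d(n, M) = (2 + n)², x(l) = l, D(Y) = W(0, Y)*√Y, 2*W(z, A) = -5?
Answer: 45*I*√127/2 ≈ 253.56*I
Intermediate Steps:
W(z, A) = -5/2 (W(z, A) = (½)*(-5) = -5/2)
D(Y) = -5*√Y/2
j(K) = -45*√K/2 (j(K) = (2 + 1)²*(-5*√K/2) = 3²*(-5*√K/2) = 9*(-5*√K/2) = -45*√K/2)
-j(-127) = -(-45)*√(-127)/2 = -(-45)*I*√127/2 = 45*I*√127/2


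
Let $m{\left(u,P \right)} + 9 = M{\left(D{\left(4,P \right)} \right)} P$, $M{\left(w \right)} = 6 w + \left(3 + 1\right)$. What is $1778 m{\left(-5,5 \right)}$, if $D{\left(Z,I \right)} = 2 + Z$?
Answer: $339598$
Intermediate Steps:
$M{\left(w \right)} = 4 + 6 w$ ($M{\left(w \right)} = 6 w + 4 = 4 + 6 w$)
$m{\left(u,P \right)} = -9 + 40 P$ ($m{\left(u,P \right)} = -9 + \left(4 + 6 \left(2 + 4\right)\right) P = -9 + \left(4 + 6 \cdot 6\right) P = -9 + \left(4 + 36\right) P = -9 + 40 P$)
$1778 m{\left(-5,5 \right)} = 1778 \left(-9 + 40 \cdot 5\right) = 1778 \left(-9 + 200\right) = 1778 \cdot 191 = 339598$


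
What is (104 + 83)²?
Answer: 34969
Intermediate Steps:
(104 + 83)² = 187² = 34969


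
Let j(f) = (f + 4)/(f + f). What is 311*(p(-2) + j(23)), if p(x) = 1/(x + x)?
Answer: 9641/92 ≈ 104.79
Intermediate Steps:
p(x) = 1/(2*x)
j(f) = (4 + f)/(2*f) (j(f) = (4 + f)/((2*f)) = (4 + f)*(1/(2*f)) = (4 + f)/(2*f))
311*(p(-2) + j(23)) = 311*((½)/(-2) + (½)*(4 + 23)/23) = 311*((½)*(-½) + (½)*(1/23)*27) = 311*(-¼ + 27/46) = 311*(31/92) = 9641/92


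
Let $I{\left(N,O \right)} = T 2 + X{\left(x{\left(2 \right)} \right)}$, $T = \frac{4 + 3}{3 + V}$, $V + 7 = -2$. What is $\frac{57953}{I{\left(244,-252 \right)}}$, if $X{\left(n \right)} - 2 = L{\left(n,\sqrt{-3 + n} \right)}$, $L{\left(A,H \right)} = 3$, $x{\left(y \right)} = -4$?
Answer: $\frac{173859}{8} \approx 21732.0$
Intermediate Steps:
$V = -9$ ($V = -7 - 2 = -9$)
$X{\left(n \right)} = 5$ ($X{\left(n \right)} = 2 + 3 = 5$)
$T = - \frac{7}{6}$ ($T = \frac{4 + 3}{3 - 9} = \frac{7}{-6} = 7 \left(- \frac{1}{6}\right) = - \frac{7}{6} \approx -1.1667$)
$I{\left(N,O \right)} = \frac{8}{3}$ ($I{\left(N,O \right)} = \left(- \frac{7}{6}\right) 2 + 5 = - \frac{7}{3} + 5 = \frac{8}{3}$)
$\frac{57953}{I{\left(244,-252 \right)}} = \frac{57953}{\frac{8}{3}} = 57953 \cdot \frac{3}{8} = \frac{173859}{8}$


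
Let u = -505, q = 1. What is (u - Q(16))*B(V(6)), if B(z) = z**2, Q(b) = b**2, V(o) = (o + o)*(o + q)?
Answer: -5369616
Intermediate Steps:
V(o) = 2*o*(1 + o) (V(o) = (o + o)*(o + 1) = (2*o)*(1 + o) = 2*o*(1 + o))
(u - Q(16))*B(V(6)) = (-505 - 1*16**2)*(2*6*(1 + 6))**2 = (-505 - 1*256)*(2*6*7)**2 = (-505 - 256)*84**2 = -761*7056 = -5369616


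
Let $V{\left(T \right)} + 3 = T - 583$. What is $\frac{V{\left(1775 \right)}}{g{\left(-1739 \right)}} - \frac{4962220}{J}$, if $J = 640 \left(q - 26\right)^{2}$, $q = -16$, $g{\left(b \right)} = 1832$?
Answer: $- \frac{48427835}{12926592} \approx -3.7464$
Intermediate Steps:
$V{\left(T \right)} = -586 + T$ ($V{\left(T \right)} = -3 + \left(T - 583\right) = -3 + \left(-583 + T\right) = -586 + T$)
$J = 1128960$ ($J = 640 \left(-16 - 26\right)^{2} = 640 \left(-42\right)^{2} = 640 \cdot 1764 = 1128960$)
$\frac{V{\left(1775 \right)}}{g{\left(-1739 \right)}} - \frac{4962220}{J} = \frac{-586 + 1775}{1832} - \frac{4962220}{1128960} = 1189 \cdot \frac{1}{1832} - \frac{248111}{56448} = \frac{1189}{1832} - \frac{248111}{56448} = - \frac{48427835}{12926592}$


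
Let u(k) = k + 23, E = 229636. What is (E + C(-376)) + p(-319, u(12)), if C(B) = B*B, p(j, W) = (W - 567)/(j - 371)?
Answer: 127999406/345 ≈ 3.7101e+5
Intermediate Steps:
u(k) = 23 + k
p(j, W) = (-567 + W)/(-371 + j)
C(B) = B²
(E + C(-376)) + p(-319, u(12)) = (229636 + (-376)²) + (-567 + (23 + 12))/(-371 - 319) = (229636 + 141376) + (-567 + 35)/(-690) = 371012 - 1/690*(-532) = 371012 + 266/345 = 127999406/345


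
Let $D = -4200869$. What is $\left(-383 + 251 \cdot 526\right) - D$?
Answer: $4332512$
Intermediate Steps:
$\left(-383 + 251 \cdot 526\right) - D = \left(-383 + 251 \cdot 526\right) - -4200869 = \left(-383 + 132026\right) + 4200869 = 131643 + 4200869 = 4332512$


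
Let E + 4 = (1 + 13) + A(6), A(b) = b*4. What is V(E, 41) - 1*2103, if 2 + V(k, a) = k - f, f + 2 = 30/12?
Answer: -4143/2 ≈ -2071.5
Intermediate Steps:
A(b) = 4*b
E = 34 (E = -4 + ((1 + 13) + 4*6) = -4 + (14 + 24) = -4 + 38 = 34)
f = ½ (f = -2 + 30/12 = -2 + 30*(1/12) = -2 + 5/2 = ½ ≈ 0.50000)
V(k, a) = -5/2 + k (V(k, a) = -2 + (k - 1*½) = -2 + (k - ½) = -2 + (-½ + k) = -5/2 + k)
V(E, 41) - 1*2103 = (-5/2 + 34) - 1*2103 = 63/2 - 2103 = -4143/2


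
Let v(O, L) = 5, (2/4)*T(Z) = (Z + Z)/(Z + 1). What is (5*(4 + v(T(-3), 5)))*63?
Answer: 2835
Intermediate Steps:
T(Z) = 4*Z/(1 + Z) (T(Z) = 2*((Z + Z)/(Z + 1)) = 2*((2*Z)/(1 + Z)) = 2*(2*Z/(1 + Z)) = 4*Z/(1 + Z))
(5*(4 + v(T(-3), 5)))*63 = (5*(4 + 5))*63 = (5*9)*63 = 45*63 = 2835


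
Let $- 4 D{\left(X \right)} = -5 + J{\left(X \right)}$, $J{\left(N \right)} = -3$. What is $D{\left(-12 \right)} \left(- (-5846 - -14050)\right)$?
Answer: $-16408$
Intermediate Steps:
$D{\left(X \right)} = 2$ ($D{\left(X \right)} = - \frac{-5 - 3}{4} = \left(- \frac{1}{4}\right) \left(-8\right) = 2$)
$D{\left(-12 \right)} \left(- (-5846 - -14050)\right) = 2 \left(- (-5846 - -14050)\right) = 2 \left(- (-5846 + 14050)\right) = 2 \left(\left(-1\right) 8204\right) = 2 \left(-8204\right) = -16408$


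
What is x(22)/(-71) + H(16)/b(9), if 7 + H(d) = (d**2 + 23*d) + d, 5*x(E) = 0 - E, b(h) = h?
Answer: 74971/1065 ≈ 70.395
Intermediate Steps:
x(E) = -E/5 (x(E) = (0 - E)/5 = (-E)/5 = -E/5)
H(d) = -7 + d**2 + 24*d (H(d) = -7 + ((d**2 + 23*d) + d) = -7 + (d**2 + 24*d) = -7 + d**2 + 24*d)
x(22)/(-71) + H(16)/b(9) = -1/5*22/(-71) + (-7 + 16**2 + 24*16)/9 = -22/5*(-1/71) + (-7 + 256 + 384)*(1/9) = 22/355 + 633*(1/9) = 22/355 + 211/3 = 74971/1065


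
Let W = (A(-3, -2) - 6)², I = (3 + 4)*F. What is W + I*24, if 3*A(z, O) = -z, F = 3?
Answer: 529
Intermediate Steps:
A(z, O) = -z/3 (A(z, O) = (-z)/3 = -z/3)
I = 21 (I = (3 + 4)*3 = 7*3 = 21)
W = 25 (W = (-⅓*(-3) - 6)² = (1 - 6)² = (-5)² = 25)
W + I*24 = 25 + 21*24 = 25 + 504 = 529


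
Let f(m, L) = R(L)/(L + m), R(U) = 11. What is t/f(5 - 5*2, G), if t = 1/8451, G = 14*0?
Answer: -5/92961 ≈ -5.3786e-5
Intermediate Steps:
G = 0
t = 1/8451 ≈ 0.00011833
f(m, L) = 11/(L + m)
t/f(5 - 5*2, G) = 1/(8451*((11/(0 + (5 - 5*2))))) = 1/(8451*((11/(0 + (5 - 10))))) = 1/(8451*((11/(0 - 5)))) = 1/(8451*((11/(-5)))) = 1/(8451*((11*(-1/5)))) = 1/(8451*(-11/5)) = (1/8451)*(-5/11) = -5/92961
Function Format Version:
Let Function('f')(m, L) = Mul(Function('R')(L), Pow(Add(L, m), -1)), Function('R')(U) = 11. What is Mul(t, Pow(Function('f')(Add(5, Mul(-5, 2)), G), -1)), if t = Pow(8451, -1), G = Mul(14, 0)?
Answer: Rational(-5, 92961) ≈ -5.3786e-5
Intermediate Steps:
G = 0
t = Rational(1, 8451) ≈ 0.00011833
Function('f')(m, L) = Mul(11, Pow(Add(L, m), -1))
Mul(t, Pow(Function('f')(Add(5, Mul(-5, 2)), G), -1)) = Mul(Rational(1, 8451), Pow(Mul(11, Pow(Add(0, Add(5, Mul(-5, 2))), -1)), -1)) = Mul(Rational(1, 8451), Pow(Mul(11, Pow(Add(0, Add(5, -10)), -1)), -1)) = Mul(Rational(1, 8451), Pow(Mul(11, Pow(Add(0, -5), -1)), -1)) = Mul(Rational(1, 8451), Pow(Mul(11, Pow(-5, -1)), -1)) = Mul(Rational(1, 8451), Pow(Mul(11, Rational(-1, 5)), -1)) = Mul(Rational(1, 8451), Pow(Rational(-11, 5), -1)) = Mul(Rational(1, 8451), Rational(-5, 11)) = Rational(-5, 92961)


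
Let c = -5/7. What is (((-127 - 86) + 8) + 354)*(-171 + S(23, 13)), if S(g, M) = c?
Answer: -179098/7 ≈ -25585.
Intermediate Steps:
c = -5/7 (c = -5*⅐ = -5/7 ≈ -0.71429)
S(g, M) = -5/7
(((-127 - 86) + 8) + 354)*(-171 + S(23, 13)) = (((-127 - 86) + 8) + 354)*(-171 - 5/7) = ((-213 + 8) + 354)*(-1202/7) = (-205 + 354)*(-1202/7) = 149*(-1202/7) = -179098/7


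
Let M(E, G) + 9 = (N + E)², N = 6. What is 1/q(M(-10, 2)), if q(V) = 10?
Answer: ⅒ ≈ 0.10000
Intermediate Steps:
M(E, G) = -9 + (6 + E)²
1/q(M(-10, 2)) = 1/10 = ⅒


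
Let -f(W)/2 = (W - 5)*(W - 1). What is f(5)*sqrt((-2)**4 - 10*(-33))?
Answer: 0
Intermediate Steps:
f(W) = -2*(-1 + W)*(-5 + W) (f(W) = -2*(W - 5)*(W - 1) = -2*(-5 + W)*(-1 + W) = -2*(-1 + W)*(-5 + W))
f(5)*sqrt((-2)**4 - 10*(-33)) = (-10 - 2*5**2 + 12*5)*sqrt((-2)**4 - 10*(-33)) = (-10 - 2*25 + 60)*sqrt(16 + 330) = (-10 - 50 + 60)*sqrt(346) = 0*sqrt(346) = 0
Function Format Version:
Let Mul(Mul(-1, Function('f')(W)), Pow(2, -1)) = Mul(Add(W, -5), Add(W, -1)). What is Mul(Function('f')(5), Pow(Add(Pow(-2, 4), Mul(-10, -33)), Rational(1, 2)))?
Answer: 0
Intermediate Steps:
Function('f')(W) = Mul(-2, Add(-1, W), Add(-5, W)) (Function('f')(W) = Mul(-2, Mul(Add(W, -5), Add(W, -1))) = Mul(-2, Mul(Add(-5, W), Add(-1, W))) = Mul(-2, Mul(Add(-1, W), Add(-5, W))) = Mul(-2, Add(-1, W), Add(-5, W)))
Mul(Function('f')(5), Pow(Add(Pow(-2, 4), Mul(-10, -33)), Rational(1, 2))) = Mul(Add(-10, Mul(-2, Pow(5, 2)), Mul(12, 5)), Pow(Add(Pow(-2, 4), Mul(-10, -33)), Rational(1, 2))) = Mul(Add(-10, Mul(-2, 25), 60), Pow(Add(16, 330), Rational(1, 2))) = Mul(Add(-10, -50, 60), Pow(346, Rational(1, 2))) = Mul(0, Pow(346, Rational(1, 2))) = 0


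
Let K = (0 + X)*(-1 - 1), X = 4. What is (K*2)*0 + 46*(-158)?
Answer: -7268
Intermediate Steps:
K = -8 (K = (0 + 4)*(-1 - 1) = 4*(-2) = -8)
(K*2)*0 + 46*(-158) = -8*2*0 + 46*(-158) = -16*0 - 7268 = 0 - 7268 = -7268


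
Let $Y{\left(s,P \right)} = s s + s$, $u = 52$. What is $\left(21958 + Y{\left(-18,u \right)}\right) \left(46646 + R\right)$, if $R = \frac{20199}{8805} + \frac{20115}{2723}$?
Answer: $\frac{8301631931000496}{7992005} \approx 1.0387 \cdot 10^{9}$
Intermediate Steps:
$R = \frac{77371484}{7992005}$ ($R = 20199 \cdot \frac{1}{8805} + 20115 \cdot \frac{1}{2723} = \frac{6733}{2935} + \frac{20115}{2723} = \frac{77371484}{7992005} \approx 9.6811$)
$Y{\left(s,P \right)} = s + s^{2}$ ($Y{\left(s,P \right)} = s^{2} + s = s + s^{2}$)
$\left(21958 + Y{\left(-18,u \right)}\right) \left(46646 + R\right) = \left(21958 - 18 \left(1 - 18\right)\right) \left(46646 + \frac{77371484}{7992005}\right) = \left(21958 - -306\right) \frac{372872436714}{7992005} = \left(21958 + 306\right) \frac{372872436714}{7992005} = 22264 \cdot \frac{372872436714}{7992005} = \frac{8301631931000496}{7992005}$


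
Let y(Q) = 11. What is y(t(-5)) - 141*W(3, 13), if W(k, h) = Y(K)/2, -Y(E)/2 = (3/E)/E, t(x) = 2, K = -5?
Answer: 698/25 ≈ 27.920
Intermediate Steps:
Y(E) = -6/E² (Y(E) = -2*3/E/E = -6/E²)
W(k, h) = -3/25 (W(k, h) = -6/(-5)²/2 = -6*1/25*(½) = -6/25*½ = -3/25)
y(t(-5)) - 141*W(3, 13) = 11 - 141*(-3/25) = 11 + 423/25 = 698/25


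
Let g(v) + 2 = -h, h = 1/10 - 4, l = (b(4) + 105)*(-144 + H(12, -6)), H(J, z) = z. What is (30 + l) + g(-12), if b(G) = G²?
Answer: -181181/10 ≈ -18118.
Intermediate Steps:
l = -18150 (l = (4² + 105)*(-144 - 6) = (16 + 105)*(-150) = 121*(-150) = -18150)
h = -39/10 (h = ⅒ - 4 = -39/10 ≈ -3.9000)
g(v) = 19/10 (g(v) = -2 - 1*(-39/10) = -2 + 39/10 = 19/10)
(30 + l) + g(-12) = (30 - 18150) + 19/10 = -18120 + 19/10 = -181181/10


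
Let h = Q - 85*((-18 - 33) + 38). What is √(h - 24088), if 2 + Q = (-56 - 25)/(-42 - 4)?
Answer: I*√48632534/46 ≈ 151.6*I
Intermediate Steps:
Q = -11/46 (Q = -2 + (-56 - 25)/(-42 - 4) = -2 - 81/(-46) = -2 - 81*(-1/46) = -2 + 81/46 = -11/46 ≈ -0.23913)
h = 50819/46 (h = -11/46 - 85*((-18 - 33) + 38) = -11/46 - 85*(-51 + 38) = -11/46 - 85*(-13) = -11/46 + 1105 = 50819/46 ≈ 1104.8)
√(h - 24088) = √(50819/46 - 24088) = √(-1057229/46) = I*√48632534/46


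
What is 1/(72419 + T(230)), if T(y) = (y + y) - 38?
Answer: 1/72841 ≈ 1.3729e-5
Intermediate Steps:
T(y) = -38 + 2*y (T(y) = 2*y - 38 = -38 + 2*y)
1/(72419 + T(230)) = 1/(72419 + (-38 + 2*230)) = 1/(72419 + (-38 + 460)) = 1/(72419 + 422) = 1/72841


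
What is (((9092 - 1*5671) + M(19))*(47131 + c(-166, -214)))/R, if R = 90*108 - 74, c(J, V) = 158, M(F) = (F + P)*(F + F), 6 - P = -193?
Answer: 553517745/9646 ≈ 57383.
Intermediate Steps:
P = 199 (P = 6 - 1*(-193) = 6 + 193 = 199)
M(F) = 2*F*(199 + F) (M(F) = (F + 199)*(F + F) = (199 + F)*(2*F) = 2*F*(199 + F))
R = 9646 (R = 9720 - 74 = 9646)
(((9092 - 1*5671) + M(19))*(47131 + c(-166, -214)))/R = (((9092 - 1*5671) + 2*19*(199 + 19))*(47131 + 158))/9646 = (((9092 - 5671) + 2*19*218)*47289)*(1/9646) = ((3421 + 8284)*47289)*(1/9646) = (11705*47289)*(1/9646) = 553517745*(1/9646) = 553517745/9646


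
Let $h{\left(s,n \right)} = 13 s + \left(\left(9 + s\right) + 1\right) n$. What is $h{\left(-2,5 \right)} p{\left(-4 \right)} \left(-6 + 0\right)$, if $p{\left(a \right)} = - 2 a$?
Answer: $-672$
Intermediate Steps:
$h{\left(s,n \right)} = 13 s + n \left(10 + s\right)$ ($h{\left(s,n \right)} = 13 s + \left(10 + s\right) n = 13 s + n \left(10 + s\right)$)
$h{\left(-2,5 \right)} p{\left(-4 \right)} \left(-6 + 0\right) = \left(10 \cdot 5 + 13 \left(-2\right) + 5 \left(-2\right)\right) \left(-2\right) \left(-4\right) \left(-6 + 0\right) = \left(50 - 26 - 10\right) 8 \left(-6\right) = 14 \left(-48\right) = -672$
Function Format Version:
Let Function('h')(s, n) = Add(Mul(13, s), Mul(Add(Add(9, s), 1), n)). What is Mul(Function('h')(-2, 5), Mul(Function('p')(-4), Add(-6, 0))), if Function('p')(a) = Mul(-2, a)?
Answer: -672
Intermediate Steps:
Function('h')(s, n) = Add(Mul(13, s), Mul(n, Add(10, s))) (Function('h')(s, n) = Add(Mul(13, s), Mul(Add(10, s), n)) = Add(Mul(13, s), Mul(n, Add(10, s))))
Mul(Function('h')(-2, 5), Mul(Function('p')(-4), Add(-6, 0))) = Mul(Add(Mul(10, 5), Mul(13, -2), Mul(5, -2)), Mul(Mul(-2, -4), Add(-6, 0))) = Mul(Add(50, -26, -10), Mul(8, -6)) = Mul(14, -48) = -672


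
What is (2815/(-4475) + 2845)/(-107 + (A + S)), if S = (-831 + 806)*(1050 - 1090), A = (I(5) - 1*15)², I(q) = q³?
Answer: 2545712/11628735 ≈ 0.21892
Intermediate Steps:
A = 12100 (A = (5³ - 1*15)² = (125 - 15)² = 110² = 12100)
S = 1000 (S = -25*(-40) = 1000)
(2815/(-4475) + 2845)/(-107 + (A + S)) = (2815/(-4475) + 2845)/(-107 + (12100 + 1000)) = (2815*(-1/4475) + 2845)/(-107 + 13100) = (-563/895 + 2845)/12993 = (2545712/895)*(1/12993) = 2545712/11628735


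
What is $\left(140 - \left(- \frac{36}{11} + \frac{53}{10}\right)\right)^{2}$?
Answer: $\frac{230341329}{12100} \approx 19036.0$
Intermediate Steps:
$\left(140 - \left(- \frac{36}{11} + \frac{53}{10}\right)\right)^{2} = \left(140 - \frac{223}{110}\right)^{2} = \left(\frac{15177}{110}\right)^{2} = \frac{230341329}{12100}$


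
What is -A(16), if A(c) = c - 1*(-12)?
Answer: -28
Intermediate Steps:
A(c) = 12 + c (A(c) = c + 12 = 12 + c)
-A(16) = -(12 + 16) = -1*28 = -28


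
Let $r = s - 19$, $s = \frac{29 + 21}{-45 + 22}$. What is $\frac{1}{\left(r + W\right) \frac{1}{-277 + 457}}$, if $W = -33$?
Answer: $- \frac{2070}{623} \approx -3.3226$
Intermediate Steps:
$s = - \frac{50}{23}$ ($s = \frac{50}{-23} = 50 \left(- \frac{1}{23}\right) = - \frac{50}{23} \approx -2.1739$)
$r = - \frac{487}{23}$ ($r = - \frac{50}{23} - 19 = - \frac{487}{23} \approx -21.174$)
$\frac{1}{\left(r + W\right) \frac{1}{-277 + 457}} = \frac{1}{\left(- \frac{487}{23} - 33\right) \frac{1}{-277 + 457}} = \frac{1}{\left(- \frac{1246}{23}\right) \frac{1}{180}} = \frac{1}{- \frac{623}{2070}} = - \frac{2070}{623}$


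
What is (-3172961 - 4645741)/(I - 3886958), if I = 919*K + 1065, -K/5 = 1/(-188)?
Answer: 1469915976/730543289 ≈ 2.0121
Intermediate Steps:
K = 5/188 (K = -5/(-188) = -5*(-1/188) = 5/188 ≈ 0.026596)
I = 204815/188 (I = 919*(5/188) + 1065 = 4595/188 + 1065 = 204815/188 ≈ 1089.4)
(-3172961 - 4645741)/(I - 3886958) = (-3172961 - 4645741)/(204815/188 - 3886958) = -7818702/(-730543289/188) = -7818702*(-188/730543289) = 1469915976/730543289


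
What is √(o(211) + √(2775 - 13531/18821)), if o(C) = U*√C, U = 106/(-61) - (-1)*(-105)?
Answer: √(-140689899614011*√211 + 140065882*√245683424206)/1148081 ≈ 38.701*I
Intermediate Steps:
U = -6511/61 (U = 106*(-1/61) - 1*105 = -106/61 - 105 = -6511/61 ≈ -106.74)
o(C) = -6511*√C/61
√(o(211) + √(2775 - 13531/18821)) = √(-6511*√211/61 + √(2775 - 13531/18821)) = √(-6511*√211/61 + √(52214744/18821)) = √(-6511*√211/61 + 2*√245683424206/18821)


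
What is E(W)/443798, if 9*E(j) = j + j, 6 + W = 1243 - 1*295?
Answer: 314/665697 ≈ 0.00047169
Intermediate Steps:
W = 942 (W = -6 + (1243 - 1*295) = -6 + (1243 - 295) = -6 + 948 = 942)
E(j) = 2*j/9 (E(j) = (j + j)/9 = (2*j)/9 = 2*j/9)
E(W)/443798 = ((2/9)*942)/443798 = (628/3)*(1/443798) = 314/665697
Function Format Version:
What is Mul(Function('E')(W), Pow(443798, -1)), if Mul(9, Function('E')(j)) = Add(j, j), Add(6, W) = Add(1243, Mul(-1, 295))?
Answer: Rational(314, 665697) ≈ 0.00047169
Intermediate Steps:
W = 942 (W = Add(-6, Add(1243, Mul(-1, 295))) = Add(-6, Add(1243, -295)) = Add(-6, 948) = 942)
Function('E')(j) = Mul(Rational(2, 9), j) (Function('E')(j) = Mul(Rational(1, 9), Add(j, j)) = Mul(Rational(1, 9), Mul(2, j)) = Mul(Rational(2, 9), j))
Mul(Function('E')(W), Pow(443798, -1)) = Mul(Mul(Rational(2, 9), 942), Pow(443798, -1)) = Mul(Rational(628, 3), Rational(1, 443798)) = Rational(314, 665697)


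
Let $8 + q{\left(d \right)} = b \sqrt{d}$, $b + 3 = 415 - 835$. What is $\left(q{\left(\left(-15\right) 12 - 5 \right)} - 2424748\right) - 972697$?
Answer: $-3397453 - 423 i \sqrt{185} \approx -3.3975 \cdot 10^{6} - 5753.4 i$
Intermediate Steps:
$b = -423$ ($b = -3 + \left(415 - 835\right) = -3 - 420 = -423$)
$q{\left(d \right)} = -8 - 423 \sqrt{d}$
$\left(q{\left(\left(-15\right) 12 - 5 \right)} - 2424748\right) - 972697 = \left(\left(-8 - 423 \sqrt{\left(-15\right) 12 - 5}\right) - 2424748\right) - 972697 = \left(\left(-8 - 423 \sqrt{-180 - 5}\right) - 2424748\right) - 972697 = \left(\left(-8 - 423 \sqrt{-185}\right) - 2424748\right) - 972697 = \left(\left(-8 - 423 i \sqrt{185}\right) - 2424748\right) - 972697 = \left(-2424756 - 423 i \sqrt{185}\right) - 972697 = -3397453 - 423 i \sqrt{185}$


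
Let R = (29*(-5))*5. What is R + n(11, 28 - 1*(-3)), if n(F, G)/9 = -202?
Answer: -2543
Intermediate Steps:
n(F, G) = -1818 (n(F, G) = 9*(-202) = -1818)
R = -725 (R = -145*5 = -725)
R + n(11, 28 - 1*(-3)) = -725 - 1818 = -2543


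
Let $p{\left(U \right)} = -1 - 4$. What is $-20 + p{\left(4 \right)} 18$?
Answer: $-110$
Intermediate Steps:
$p{\left(U \right)} = -5$
$-20 + p{\left(4 \right)} 18 = -20 - 90 = -110$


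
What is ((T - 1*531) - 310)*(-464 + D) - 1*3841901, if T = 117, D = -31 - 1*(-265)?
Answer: -3675381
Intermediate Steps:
D = 234 (D = -31 + 265 = 234)
((T - 1*531) - 310)*(-464 + D) - 1*3841901 = ((117 - 1*531) - 310)*(-464 + 234) - 1*3841901 = ((117 - 531) - 310)*(-230) - 3841901 = (-414 - 310)*(-230) - 3841901 = -724*(-230) - 3841901 = 166520 - 3841901 = -3675381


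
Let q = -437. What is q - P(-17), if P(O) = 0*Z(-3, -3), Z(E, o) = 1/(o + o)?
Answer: -437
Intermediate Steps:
Z(E, o) = 1/(2*o)
P(O) = 0 (P(O) = 0*((½)/(-3)) = 0*((½)*(-⅓)) = 0*(-⅙) = 0)
q - P(-17) = -437 - 1*0 = -437 + 0 = -437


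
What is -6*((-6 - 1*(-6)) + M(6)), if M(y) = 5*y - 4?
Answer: -156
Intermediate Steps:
M(y) = -4 + 5*y
-6*((-6 - 1*(-6)) + M(6)) = -6*((-6 - 1*(-6)) + (-4 + 5*6)) = -6*((-6 + 6) + (-4 + 30)) = -6*(0 + 26) = -6*26 = -156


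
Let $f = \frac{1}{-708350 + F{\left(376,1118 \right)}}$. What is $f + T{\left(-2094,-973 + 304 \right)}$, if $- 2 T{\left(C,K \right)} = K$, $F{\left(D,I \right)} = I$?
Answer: $\frac{236569103}{707232} \approx 334.5$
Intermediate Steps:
$T{\left(C,K \right)} = - \frac{K}{2}$
$f = - \frac{1}{707232}$ ($f = \frac{1}{-708350 + 1118} = \frac{1}{-707232} = - \frac{1}{707232} \approx -1.414 \cdot 10^{-6}$)
$f + T{\left(-2094,-973 + 304 \right)} = - \frac{1}{707232} - \frac{-973 + 304}{2} = - \frac{1}{707232} - - \frac{669}{2} = - \frac{1}{707232} + \frac{669}{2} = \frac{236569103}{707232}$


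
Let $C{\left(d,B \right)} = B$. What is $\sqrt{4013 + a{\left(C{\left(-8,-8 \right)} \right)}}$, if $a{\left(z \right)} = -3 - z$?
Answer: $7 \sqrt{82} \approx 63.388$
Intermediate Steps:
$\sqrt{4013 + a{\left(C{\left(-8,-8 \right)} \right)}} = \sqrt{4013 - -5} = \sqrt{4013 + \left(-3 + 8\right)} = \sqrt{4013 + 5} = \sqrt{4018} = 7 \sqrt{82}$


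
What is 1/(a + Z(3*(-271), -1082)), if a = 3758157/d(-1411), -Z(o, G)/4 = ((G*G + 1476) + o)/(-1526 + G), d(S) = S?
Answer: -11084/9608329 ≈ -0.0011536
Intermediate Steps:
Z(o, G) = -4*(1476 + o + G²)/(-1526 + G) (Z(o, G) = -4*((G*G + 1476) + o)/(-1526 + G) = -4*((G² + 1476) + o)/(-1526 + G) = -4*((1476 + G²) + o)/(-1526 + G) = -4*(1476 + o + G²)/(-1526 + G))
a = -45279/17 (a = 3758157/(-1411) = 3758157*(-1/1411) = -45279/17 ≈ -2663.5)
1/(a + Z(3*(-271), -1082)) = 1/(-45279/17 + 4*(-1476 - 3*(-271) - 1*(-1082)²)/(-1526 - 1082)) = 1/(-45279/17 + 4*(-1476 - 1*(-813) - 1*1170724)/(-2608)) = 1/(-45279/17 + 4*(-1/2608)*(-1476 + 813 - 1170724)) = 1/(-45279/17 + 4*(-1/2608)*(-1171387)) = 1/(-45279/17 + 1171387/652) = 1/(-9608329/11084) = -11084/9608329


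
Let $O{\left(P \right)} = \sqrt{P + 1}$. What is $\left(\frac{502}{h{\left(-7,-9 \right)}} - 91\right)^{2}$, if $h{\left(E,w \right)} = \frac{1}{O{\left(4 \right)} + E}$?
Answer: $14256045 - 3619420 \sqrt{5} \approx 6.1628 \cdot 10^{6}$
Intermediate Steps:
$O{\left(P \right)} = \sqrt{1 + P}$
$h{\left(E,w \right)} = \frac{1}{E + \sqrt{5}}$ ($h{\left(E,w \right)} = \frac{1}{\sqrt{1 + 4} + E} = \frac{1}{\sqrt{5} + E} = \frac{1}{E + \sqrt{5}}$)
$\left(\frac{502}{h{\left(-7,-9 \right)}} - 91\right)^{2} = \left(\frac{502}{\frac{1}{-7 + \sqrt{5}}} - 91\right)^{2} = \left(502 \left(-7 + \sqrt{5}\right) - 91\right)^{2} = \left(\left(-3514 + 502 \sqrt{5}\right) - 91\right)^{2} = \left(-3605 + 502 \sqrt{5}\right)^{2}$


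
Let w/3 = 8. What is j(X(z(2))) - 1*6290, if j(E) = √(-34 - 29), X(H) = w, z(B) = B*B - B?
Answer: -6290 + 3*I*√7 ≈ -6290.0 + 7.9373*I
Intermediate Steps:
z(B) = B² - B
w = 24 (w = 3*8 = 24)
X(H) = 24
j(E) = 3*I*√7 (j(E) = √(-63) = 3*I*√7)
j(X(z(2))) - 1*6290 = 3*I*√7 - 1*6290 = 3*I*√7 - 6290 = -6290 + 3*I*√7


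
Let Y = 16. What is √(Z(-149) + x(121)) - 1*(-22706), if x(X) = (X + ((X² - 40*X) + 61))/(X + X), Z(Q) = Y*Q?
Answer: 22706 + I*√1133890/22 ≈ 22706.0 + 48.402*I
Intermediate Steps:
Z(Q) = 16*Q
x(X) = (61 + X² - 39*X)/(2*X) (x(X) = (X + (61 + X² - 40*X))/((2*X)) = (61 + X² - 39*X)*(1/(2*X)) = (61 + X² - 39*X)/(2*X))
√(Z(-149) + x(121)) - 1*(-22706) = √(16*(-149) + (½)*(61 + 121*(-39 + 121))/121) - 1*(-22706) = √(-2384 + (½)*(1/121)*(61 + 121*82)) + 22706 = √(-2384 + (½)*(1/121)*(61 + 9922)) + 22706 = √(-2384 + (½)*(1/121)*9983) + 22706 = √(-2384 + 9983/242) + 22706 = √(-566945/242) + 22706 = I*√1133890/22 + 22706 = 22706 + I*√1133890/22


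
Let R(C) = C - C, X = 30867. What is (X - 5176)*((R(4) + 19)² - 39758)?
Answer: -1012148327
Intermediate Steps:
R(C) = 0
(X - 5176)*((R(4) + 19)² - 39758) = (30867 - 5176)*((0 + 19)² - 39758) = 25691*(19² - 39758) = 25691*(361 - 39758) = 25691*(-39397) = -1012148327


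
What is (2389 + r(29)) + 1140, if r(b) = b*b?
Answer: 4370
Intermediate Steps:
r(b) = b**2
(2389 + r(29)) + 1140 = (2389 + 29**2) + 1140 = (2389 + 841) + 1140 = 3230 + 1140 = 4370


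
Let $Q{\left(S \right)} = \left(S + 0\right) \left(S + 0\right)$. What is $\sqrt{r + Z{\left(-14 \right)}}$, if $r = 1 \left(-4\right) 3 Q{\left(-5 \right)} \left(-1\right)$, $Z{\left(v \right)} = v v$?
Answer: $4 \sqrt{31} \approx 22.271$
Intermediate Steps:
$Z{\left(v \right)} = v^{2}$
$Q{\left(S \right)} = S^{2}$ ($Q{\left(S \right)} = S S = S^{2}$)
$r = 300$ ($r = 1 \left(-4\right) 3 \left(-5\right)^{2} \left(-1\right) = \left(-4\right) 3 \cdot 25 \left(-1\right) = \left(-12\right) 25 \left(-1\right) = \left(-300\right) \left(-1\right) = 300$)
$\sqrt{r + Z{\left(-14 \right)}} = \sqrt{300 + \left(-14\right)^{2}} = \sqrt{300 + 196} = \sqrt{496} = 4 \sqrt{31}$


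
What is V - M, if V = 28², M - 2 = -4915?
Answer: 5697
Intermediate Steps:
M = -4913 (M = 2 - 4915 = -4913)
V = 784
V - M = 784 - 1*(-4913) = 784 + 4913 = 5697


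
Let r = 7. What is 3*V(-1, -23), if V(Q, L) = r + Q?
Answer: 18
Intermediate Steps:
V(Q, L) = 7 + Q
3*V(-1, -23) = 3*(7 - 1) = 3*6 = 18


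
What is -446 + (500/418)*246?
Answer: -31714/209 ≈ -151.74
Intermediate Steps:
-446 + (500/418)*246 = -446 + (500*(1/418))*246 = -446 + (250/209)*246 = -446 + 61500/209 = -31714/209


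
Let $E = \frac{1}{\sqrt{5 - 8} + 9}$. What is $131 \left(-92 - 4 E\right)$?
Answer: $- \frac{84757}{7} + \frac{131 i \sqrt{3}}{21} \approx -12108.0 + 10.805 i$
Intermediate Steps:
$E = \frac{1}{9 + i \sqrt{3}}$ ($E = \frac{1}{\sqrt{-3} + 9} = \frac{1}{i \sqrt{3} + 9} = \frac{1}{9 + i \sqrt{3}} \approx 0.10714 - 0.02062 i$)
$131 \left(-92 - 4 E\right) = 131 \left(-92 - 4 \left(\frac{3}{28} - \frac{i \sqrt{3}}{84}\right)\right) = 131 \left(-92 - \left(\frac{3}{7} - \frac{i \sqrt{3}}{21}\right)\right) = 131 \left(- \frac{647}{7} + \frac{i \sqrt{3}}{21}\right) = - \frac{84757}{7} + \frac{131 i \sqrt{3}}{21}$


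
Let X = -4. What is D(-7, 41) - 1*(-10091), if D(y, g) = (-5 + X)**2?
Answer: 10172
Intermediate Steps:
D(y, g) = 81 (D(y, g) = (-5 - 4)**2 = (-9)**2 = 81)
D(-7, 41) - 1*(-10091) = 81 - 1*(-10091) = 81 + 10091 = 10172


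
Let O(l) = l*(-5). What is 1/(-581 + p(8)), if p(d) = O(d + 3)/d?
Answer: -8/4703 ≈ -0.0017010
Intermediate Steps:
O(l) = -5*l
p(d) = (-15 - 5*d)/d (p(d) = (-5*(d + 3))/d = (-5*(3 + d))/d = (-15 - 5*d)/d)
1/(-581 + p(8)) = 1/(-581 + (-5 - 15/8)) = 1/(-581 - 55/8) = 1/(-4703/8) = -8/4703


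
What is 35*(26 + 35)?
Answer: 2135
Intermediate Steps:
35*(26 + 35) = 35*61 = 2135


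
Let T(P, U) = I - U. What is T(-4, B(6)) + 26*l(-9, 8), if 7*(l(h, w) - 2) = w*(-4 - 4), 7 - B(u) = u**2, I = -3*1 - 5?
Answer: -1153/7 ≈ -164.71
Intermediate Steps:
I = -8 (I = -3 - 5 = -8)
B(u) = 7 - u**2
T(P, U) = -8 - U
l(h, w) = 2 - 8*w/7 (l(h, w) = 2 + (w*(-4 - 4))/7 = 2 + (w*(-8))/7 = 2 + (-8*w)/7 = 2 - 8*w/7)
T(-4, B(6)) + 26*l(-9, 8) = (-8 - (7 - 1*6**2)) + 26*(2 - 8/7*8) = (-8 - (7 - 1*36)) + 26*(2 - 64/7) = (-8 - (7 - 36)) + 26*(-50/7) = (-8 - 1*(-29)) - 1300/7 = (-8 + 29) - 1300/7 = 21 - 1300/7 = -1153/7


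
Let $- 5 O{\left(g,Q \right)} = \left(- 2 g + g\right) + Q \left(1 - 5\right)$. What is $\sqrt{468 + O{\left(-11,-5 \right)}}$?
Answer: $\frac{\sqrt{11545}}{5} \approx 21.49$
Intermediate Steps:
$O{\left(g,Q \right)} = \frac{g}{5} + \frac{4 Q}{5}$ ($O{\left(g,Q \right)} = - \frac{\left(- 2 g + g\right) + Q \left(1 - 5\right)}{5} = - \frac{- g + Q \left(-4\right)}{5} = - \frac{- g - 4 Q}{5} = \frac{g}{5} + \frac{4 Q}{5}$)
$\sqrt{468 + O{\left(-11,-5 \right)}} = \sqrt{468 + \left(\frac{1}{5} \left(-11\right) + \frac{4}{5} \left(-5\right)\right)} = \sqrt{468 - \frac{31}{5}} = \sqrt{\frac{2309}{5}} = \frac{\sqrt{11545}}{5}$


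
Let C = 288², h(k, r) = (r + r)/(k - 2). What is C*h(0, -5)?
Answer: 414720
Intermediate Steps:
h(k, r) = 2*r/(-2 + k) (h(k, r) = (2*r)/(-2 + k) = 2*r/(-2 + k))
C = 82944
C*h(0, -5) = 82944*(2*(-5)/(-2 + 0)) = 82944*(2*(-5)/(-2)) = 82944*(2*(-5)*(-½)) = 82944*5 = 414720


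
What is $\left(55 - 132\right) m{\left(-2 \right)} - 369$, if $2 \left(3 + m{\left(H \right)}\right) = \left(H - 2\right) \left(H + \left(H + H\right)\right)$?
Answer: $-1062$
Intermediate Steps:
$m{\left(H \right)} = -3 + \frac{3 H \left(-2 + H\right)}{2}$ ($m{\left(H \right)} = -3 + \frac{\left(H - 2\right) \left(H + \left(H + H\right)\right)}{2} = -3 + \frac{\left(-2 + H\right) \left(H + 2 H\right)}{2} = -3 + \frac{\left(-2 + H\right) 3 H}{2} = -3 + \frac{3 H \left(-2 + H\right)}{2}$)
$\left(55 - 132\right) m{\left(-2 \right)} - 369 = \left(55 - 132\right) \left(-3 - -6 + \frac{3 \left(-2\right)^{2}}{2}\right) - 369 = - 77 \left(-3 + 6 + \frac{3}{2} \cdot 4\right) - 369 = - 77 \left(-3 + 6 + 6\right) - 369 = \left(-77\right) 9 - 369 = -693 - 369 = -1062$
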